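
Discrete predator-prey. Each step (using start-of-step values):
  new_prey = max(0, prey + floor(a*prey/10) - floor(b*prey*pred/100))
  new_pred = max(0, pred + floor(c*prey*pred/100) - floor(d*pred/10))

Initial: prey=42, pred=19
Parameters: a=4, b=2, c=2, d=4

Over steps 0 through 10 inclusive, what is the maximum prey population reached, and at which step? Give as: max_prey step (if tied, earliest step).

Answer: 43 1

Derivation:
Step 1: prey: 42+16-15=43; pred: 19+15-7=27
Step 2: prey: 43+17-23=37; pred: 27+23-10=40
Step 3: prey: 37+14-29=22; pred: 40+29-16=53
Step 4: prey: 22+8-23=7; pred: 53+23-21=55
Step 5: prey: 7+2-7=2; pred: 55+7-22=40
Step 6: prey: 2+0-1=1; pred: 40+1-16=25
Step 7: prey: 1+0-0=1; pred: 25+0-10=15
Step 8: prey: 1+0-0=1; pred: 15+0-6=9
Step 9: prey: 1+0-0=1; pred: 9+0-3=6
Step 10: prey: 1+0-0=1; pred: 6+0-2=4
Max prey = 43 at step 1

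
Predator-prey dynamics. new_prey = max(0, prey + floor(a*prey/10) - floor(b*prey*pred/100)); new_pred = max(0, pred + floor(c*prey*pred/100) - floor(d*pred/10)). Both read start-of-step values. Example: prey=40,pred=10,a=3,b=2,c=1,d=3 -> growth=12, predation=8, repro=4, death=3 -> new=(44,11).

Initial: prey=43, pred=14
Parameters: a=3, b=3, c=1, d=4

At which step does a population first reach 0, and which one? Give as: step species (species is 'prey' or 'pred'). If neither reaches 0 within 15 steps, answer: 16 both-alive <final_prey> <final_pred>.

Step 1: prey: 43+12-18=37; pred: 14+6-5=15
Step 2: prey: 37+11-16=32; pred: 15+5-6=14
Step 3: prey: 32+9-13=28; pred: 14+4-5=13
Step 4: prey: 28+8-10=26; pred: 13+3-5=11
Step 5: prey: 26+7-8=25; pred: 11+2-4=9
Step 6: prey: 25+7-6=26; pred: 9+2-3=8
Step 7: prey: 26+7-6=27; pred: 8+2-3=7
Step 8: prey: 27+8-5=30; pred: 7+1-2=6
Step 9: prey: 30+9-5=34; pred: 6+1-2=5
Step 10: prey: 34+10-5=39; pred: 5+1-2=4
Step 11: prey: 39+11-4=46; pred: 4+1-1=4
Step 12: prey: 46+13-5=54; pred: 4+1-1=4
Step 13: prey: 54+16-6=64; pred: 4+2-1=5
Step 14: prey: 64+19-9=74; pred: 5+3-2=6
Step 15: prey: 74+22-13=83; pred: 6+4-2=8
No extinction within 15 steps

Answer: 16 both-alive 83 8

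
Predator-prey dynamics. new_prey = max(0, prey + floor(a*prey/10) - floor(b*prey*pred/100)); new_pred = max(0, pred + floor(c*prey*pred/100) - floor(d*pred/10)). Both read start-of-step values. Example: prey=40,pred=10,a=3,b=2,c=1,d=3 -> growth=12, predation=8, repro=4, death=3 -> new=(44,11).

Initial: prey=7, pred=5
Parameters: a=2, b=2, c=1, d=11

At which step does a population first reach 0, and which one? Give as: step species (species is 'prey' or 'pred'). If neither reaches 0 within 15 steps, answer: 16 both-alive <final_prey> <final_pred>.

Answer: 1 pred

Derivation:
Step 1: prey: 7+1-0=8; pred: 5+0-5=0
First extinction: pred at step 1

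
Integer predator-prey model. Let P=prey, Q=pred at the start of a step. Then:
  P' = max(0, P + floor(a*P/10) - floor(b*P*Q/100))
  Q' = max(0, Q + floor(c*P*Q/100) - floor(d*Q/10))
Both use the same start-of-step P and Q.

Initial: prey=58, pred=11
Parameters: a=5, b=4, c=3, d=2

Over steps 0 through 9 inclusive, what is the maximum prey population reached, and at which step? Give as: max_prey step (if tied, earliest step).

Answer: 62 1

Derivation:
Step 1: prey: 58+29-25=62; pred: 11+19-2=28
Step 2: prey: 62+31-69=24; pred: 28+52-5=75
Step 3: prey: 24+12-72=0; pred: 75+54-15=114
Step 4: prey: 0+0-0=0; pred: 114+0-22=92
Step 5: prey: 0+0-0=0; pred: 92+0-18=74
Step 6: prey: 0+0-0=0; pred: 74+0-14=60
Step 7: prey: 0+0-0=0; pred: 60+0-12=48
Step 8: prey: 0+0-0=0; pred: 48+0-9=39
Step 9: prey: 0+0-0=0; pred: 39+0-7=32
Max prey = 62 at step 1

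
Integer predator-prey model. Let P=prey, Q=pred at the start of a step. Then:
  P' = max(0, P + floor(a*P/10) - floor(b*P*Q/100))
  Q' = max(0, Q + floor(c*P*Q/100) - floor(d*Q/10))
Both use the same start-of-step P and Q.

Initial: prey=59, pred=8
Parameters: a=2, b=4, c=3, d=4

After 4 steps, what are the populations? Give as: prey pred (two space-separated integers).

Step 1: prey: 59+11-18=52; pred: 8+14-3=19
Step 2: prey: 52+10-39=23; pred: 19+29-7=41
Step 3: prey: 23+4-37=0; pred: 41+28-16=53
Step 4: prey: 0+0-0=0; pred: 53+0-21=32

Answer: 0 32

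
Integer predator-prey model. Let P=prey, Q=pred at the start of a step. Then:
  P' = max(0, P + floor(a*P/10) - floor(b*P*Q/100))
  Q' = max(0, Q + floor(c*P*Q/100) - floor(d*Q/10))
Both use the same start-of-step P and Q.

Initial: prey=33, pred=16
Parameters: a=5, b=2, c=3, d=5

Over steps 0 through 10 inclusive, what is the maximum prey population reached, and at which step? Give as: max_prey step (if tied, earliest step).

Answer: 41 2

Derivation:
Step 1: prey: 33+16-10=39; pred: 16+15-8=23
Step 2: prey: 39+19-17=41; pred: 23+26-11=38
Step 3: prey: 41+20-31=30; pred: 38+46-19=65
Step 4: prey: 30+15-39=6; pred: 65+58-32=91
Step 5: prey: 6+3-10=0; pred: 91+16-45=62
Step 6: prey: 0+0-0=0; pred: 62+0-31=31
Step 7: prey: 0+0-0=0; pred: 31+0-15=16
Step 8: prey: 0+0-0=0; pred: 16+0-8=8
Step 9: prey: 0+0-0=0; pred: 8+0-4=4
Step 10: prey: 0+0-0=0; pred: 4+0-2=2
Max prey = 41 at step 2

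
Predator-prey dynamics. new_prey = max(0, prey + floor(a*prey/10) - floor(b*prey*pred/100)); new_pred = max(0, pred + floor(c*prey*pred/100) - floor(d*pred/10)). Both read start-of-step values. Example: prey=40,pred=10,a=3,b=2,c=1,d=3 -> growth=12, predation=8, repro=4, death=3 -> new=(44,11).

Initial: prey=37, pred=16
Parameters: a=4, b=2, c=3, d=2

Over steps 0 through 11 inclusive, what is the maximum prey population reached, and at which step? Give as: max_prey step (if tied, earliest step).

Answer: 40 1

Derivation:
Step 1: prey: 37+14-11=40; pred: 16+17-3=30
Step 2: prey: 40+16-24=32; pred: 30+36-6=60
Step 3: prey: 32+12-38=6; pred: 60+57-12=105
Step 4: prey: 6+2-12=0; pred: 105+18-21=102
Step 5: prey: 0+0-0=0; pred: 102+0-20=82
Step 6: prey: 0+0-0=0; pred: 82+0-16=66
Step 7: prey: 0+0-0=0; pred: 66+0-13=53
Step 8: prey: 0+0-0=0; pred: 53+0-10=43
Step 9: prey: 0+0-0=0; pred: 43+0-8=35
Step 10: prey: 0+0-0=0; pred: 35+0-7=28
Step 11: prey: 0+0-0=0; pred: 28+0-5=23
Max prey = 40 at step 1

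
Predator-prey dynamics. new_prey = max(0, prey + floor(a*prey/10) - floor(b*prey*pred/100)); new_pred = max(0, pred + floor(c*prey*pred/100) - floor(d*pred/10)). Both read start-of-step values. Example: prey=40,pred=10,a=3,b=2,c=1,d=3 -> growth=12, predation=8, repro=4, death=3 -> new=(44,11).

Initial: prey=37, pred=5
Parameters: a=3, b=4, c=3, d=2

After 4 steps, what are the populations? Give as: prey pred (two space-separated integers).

Step 1: prey: 37+11-7=41; pred: 5+5-1=9
Step 2: prey: 41+12-14=39; pred: 9+11-1=19
Step 3: prey: 39+11-29=21; pred: 19+22-3=38
Step 4: prey: 21+6-31=0; pred: 38+23-7=54

Answer: 0 54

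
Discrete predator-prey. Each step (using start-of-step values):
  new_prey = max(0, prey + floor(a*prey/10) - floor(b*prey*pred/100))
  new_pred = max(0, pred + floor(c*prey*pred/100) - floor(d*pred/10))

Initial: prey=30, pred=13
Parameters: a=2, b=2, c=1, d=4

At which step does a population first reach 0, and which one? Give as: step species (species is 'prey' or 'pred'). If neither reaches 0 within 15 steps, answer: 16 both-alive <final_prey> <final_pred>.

Step 1: prey: 30+6-7=29; pred: 13+3-5=11
Step 2: prey: 29+5-6=28; pred: 11+3-4=10
Step 3: prey: 28+5-5=28; pred: 10+2-4=8
Step 4: prey: 28+5-4=29; pred: 8+2-3=7
Step 5: prey: 29+5-4=30; pred: 7+2-2=7
Step 6: prey: 30+6-4=32; pred: 7+2-2=7
Step 7: prey: 32+6-4=34; pred: 7+2-2=7
Step 8: prey: 34+6-4=36; pred: 7+2-2=7
Step 9: prey: 36+7-5=38; pred: 7+2-2=7
Step 10: prey: 38+7-5=40; pred: 7+2-2=7
Step 11: prey: 40+8-5=43; pred: 7+2-2=7
Step 12: prey: 43+8-6=45; pred: 7+3-2=8
Step 13: prey: 45+9-7=47; pred: 8+3-3=8
Step 14: prey: 47+9-7=49; pred: 8+3-3=8
Step 15: prey: 49+9-7=51; pred: 8+3-3=8
No extinction within 15 steps

Answer: 16 both-alive 51 8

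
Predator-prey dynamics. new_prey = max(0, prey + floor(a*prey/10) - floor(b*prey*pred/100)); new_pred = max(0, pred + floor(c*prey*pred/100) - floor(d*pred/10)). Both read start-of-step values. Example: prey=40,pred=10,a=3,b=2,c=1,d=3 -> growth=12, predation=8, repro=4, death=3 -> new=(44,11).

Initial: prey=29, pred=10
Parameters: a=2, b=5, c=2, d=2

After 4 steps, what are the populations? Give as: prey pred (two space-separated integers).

Step 1: prey: 29+5-14=20; pred: 10+5-2=13
Step 2: prey: 20+4-13=11; pred: 13+5-2=16
Step 3: prey: 11+2-8=5; pred: 16+3-3=16
Step 4: prey: 5+1-4=2; pred: 16+1-3=14

Answer: 2 14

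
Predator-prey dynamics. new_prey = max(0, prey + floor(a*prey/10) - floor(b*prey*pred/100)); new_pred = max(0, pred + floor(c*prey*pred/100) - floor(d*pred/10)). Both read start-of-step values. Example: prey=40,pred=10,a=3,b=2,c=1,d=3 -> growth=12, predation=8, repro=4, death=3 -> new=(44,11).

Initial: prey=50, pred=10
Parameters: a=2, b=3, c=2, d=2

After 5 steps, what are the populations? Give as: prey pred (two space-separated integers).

Step 1: prey: 50+10-15=45; pred: 10+10-2=18
Step 2: prey: 45+9-24=30; pred: 18+16-3=31
Step 3: prey: 30+6-27=9; pred: 31+18-6=43
Step 4: prey: 9+1-11=0; pred: 43+7-8=42
Step 5: prey: 0+0-0=0; pred: 42+0-8=34

Answer: 0 34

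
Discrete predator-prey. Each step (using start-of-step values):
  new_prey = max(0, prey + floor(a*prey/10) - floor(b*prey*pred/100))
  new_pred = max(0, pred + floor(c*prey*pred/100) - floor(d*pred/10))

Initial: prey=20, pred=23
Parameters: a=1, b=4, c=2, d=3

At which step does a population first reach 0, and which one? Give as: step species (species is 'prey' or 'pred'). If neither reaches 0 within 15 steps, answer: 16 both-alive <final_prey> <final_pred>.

Step 1: prey: 20+2-18=4; pred: 23+9-6=26
Step 2: prey: 4+0-4=0; pred: 26+2-7=21
First extinction: prey at step 2

Answer: 2 prey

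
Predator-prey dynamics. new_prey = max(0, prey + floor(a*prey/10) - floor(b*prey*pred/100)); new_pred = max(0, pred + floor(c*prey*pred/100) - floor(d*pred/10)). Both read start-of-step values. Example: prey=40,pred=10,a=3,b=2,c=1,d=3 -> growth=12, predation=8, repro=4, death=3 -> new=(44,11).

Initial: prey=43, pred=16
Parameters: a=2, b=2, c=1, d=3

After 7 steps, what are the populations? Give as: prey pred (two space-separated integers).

Step 1: prey: 43+8-13=38; pred: 16+6-4=18
Step 2: prey: 38+7-13=32; pred: 18+6-5=19
Step 3: prey: 32+6-12=26; pred: 19+6-5=20
Step 4: prey: 26+5-10=21; pred: 20+5-6=19
Step 5: prey: 21+4-7=18; pred: 19+3-5=17
Step 6: prey: 18+3-6=15; pred: 17+3-5=15
Step 7: prey: 15+3-4=14; pred: 15+2-4=13

Answer: 14 13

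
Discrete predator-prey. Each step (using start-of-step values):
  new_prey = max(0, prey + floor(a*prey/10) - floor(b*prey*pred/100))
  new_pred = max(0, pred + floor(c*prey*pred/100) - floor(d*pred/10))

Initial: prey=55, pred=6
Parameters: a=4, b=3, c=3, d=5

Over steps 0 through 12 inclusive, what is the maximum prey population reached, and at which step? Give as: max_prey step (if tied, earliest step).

Answer: 71 2

Derivation:
Step 1: prey: 55+22-9=68; pred: 6+9-3=12
Step 2: prey: 68+27-24=71; pred: 12+24-6=30
Step 3: prey: 71+28-63=36; pred: 30+63-15=78
Step 4: prey: 36+14-84=0; pred: 78+84-39=123
Step 5: prey: 0+0-0=0; pred: 123+0-61=62
Step 6: prey: 0+0-0=0; pred: 62+0-31=31
Step 7: prey: 0+0-0=0; pred: 31+0-15=16
Step 8: prey: 0+0-0=0; pred: 16+0-8=8
Step 9: prey: 0+0-0=0; pred: 8+0-4=4
Step 10: prey: 0+0-0=0; pred: 4+0-2=2
Step 11: prey: 0+0-0=0; pred: 2+0-1=1
Step 12: prey: 0+0-0=0; pred: 1+0-0=1
Max prey = 71 at step 2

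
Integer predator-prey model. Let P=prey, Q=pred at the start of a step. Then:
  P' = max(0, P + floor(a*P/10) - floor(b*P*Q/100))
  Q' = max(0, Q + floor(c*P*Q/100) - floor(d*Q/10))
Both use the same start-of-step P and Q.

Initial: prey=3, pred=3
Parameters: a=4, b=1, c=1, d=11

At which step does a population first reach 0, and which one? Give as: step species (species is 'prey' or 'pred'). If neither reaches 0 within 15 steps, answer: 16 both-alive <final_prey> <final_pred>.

Answer: 1 pred

Derivation:
Step 1: prey: 3+1-0=4; pred: 3+0-3=0
First extinction: pred at step 1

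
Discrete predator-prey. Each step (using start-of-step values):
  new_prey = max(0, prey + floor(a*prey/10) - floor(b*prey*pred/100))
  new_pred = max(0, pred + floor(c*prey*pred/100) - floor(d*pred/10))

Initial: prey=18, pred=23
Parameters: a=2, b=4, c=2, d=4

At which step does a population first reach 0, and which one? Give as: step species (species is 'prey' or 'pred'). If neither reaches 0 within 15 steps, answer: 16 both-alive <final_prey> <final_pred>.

Answer: 16 both-alive 1 2

Derivation:
Step 1: prey: 18+3-16=5; pred: 23+8-9=22
Step 2: prey: 5+1-4=2; pred: 22+2-8=16
Step 3: prey: 2+0-1=1; pred: 16+0-6=10
Step 4: prey: 1+0-0=1; pred: 10+0-4=6
Step 5: prey: 1+0-0=1; pred: 6+0-2=4
Step 6: prey: 1+0-0=1; pred: 4+0-1=3
Step 7: prey: 1+0-0=1; pred: 3+0-1=2
Step 8: prey: 1+0-0=1; pred: 2+0-0=2
Steps 9-15: state stable at prey=1, pred=2 (no change)
No extinction within 15 steps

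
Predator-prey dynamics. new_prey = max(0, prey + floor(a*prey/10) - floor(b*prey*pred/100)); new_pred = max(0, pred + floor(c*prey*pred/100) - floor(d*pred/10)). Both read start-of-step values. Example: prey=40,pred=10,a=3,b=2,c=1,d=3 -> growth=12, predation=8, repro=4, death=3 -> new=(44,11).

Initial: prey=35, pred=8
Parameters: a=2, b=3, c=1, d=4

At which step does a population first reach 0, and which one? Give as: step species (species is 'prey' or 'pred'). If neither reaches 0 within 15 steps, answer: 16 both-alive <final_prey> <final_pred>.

Answer: 16 both-alive 33 7

Derivation:
Step 1: prey: 35+7-8=34; pred: 8+2-3=7
Step 2: prey: 34+6-7=33; pred: 7+2-2=7
Step 3: prey: 33+6-6=33; pred: 7+2-2=7
Steps 4-15: state stable at prey=33, pred=7 (no change)
No extinction within 15 steps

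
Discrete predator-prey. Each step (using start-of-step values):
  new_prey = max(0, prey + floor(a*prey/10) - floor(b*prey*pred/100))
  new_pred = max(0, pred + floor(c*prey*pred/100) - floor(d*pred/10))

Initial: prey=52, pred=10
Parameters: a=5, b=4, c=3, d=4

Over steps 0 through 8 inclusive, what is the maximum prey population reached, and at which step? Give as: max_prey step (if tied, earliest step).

Step 1: prey: 52+26-20=58; pred: 10+15-4=21
Step 2: prey: 58+29-48=39; pred: 21+36-8=49
Step 3: prey: 39+19-76=0; pred: 49+57-19=87
Step 4: prey: 0+0-0=0; pred: 87+0-34=53
Step 5: prey: 0+0-0=0; pred: 53+0-21=32
Step 6: prey: 0+0-0=0; pred: 32+0-12=20
Step 7: prey: 0+0-0=0; pred: 20+0-8=12
Step 8: prey: 0+0-0=0; pred: 12+0-4=8
Max prey = 58 at step 1

Answer: 58 1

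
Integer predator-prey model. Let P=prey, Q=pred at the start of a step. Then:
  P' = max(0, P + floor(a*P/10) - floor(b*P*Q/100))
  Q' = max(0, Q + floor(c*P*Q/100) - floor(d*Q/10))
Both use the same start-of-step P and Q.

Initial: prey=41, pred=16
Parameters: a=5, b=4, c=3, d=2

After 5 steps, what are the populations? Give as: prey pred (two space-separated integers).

Answer: 0 40

Derivation:
Step 1: prey: 41+20-26=35; pred: 16+19-3=32
Step 2: prey: 35+17-44=8; pred: 32+33-6=59
Step 3: prey: 8+4-18=0; pred: 59+14-11=62
Step 4: prey: 0+0-0=0; pred: 62+0-12=50
Step 5: prey: 0+0-0=0; pred: 50+0-10=40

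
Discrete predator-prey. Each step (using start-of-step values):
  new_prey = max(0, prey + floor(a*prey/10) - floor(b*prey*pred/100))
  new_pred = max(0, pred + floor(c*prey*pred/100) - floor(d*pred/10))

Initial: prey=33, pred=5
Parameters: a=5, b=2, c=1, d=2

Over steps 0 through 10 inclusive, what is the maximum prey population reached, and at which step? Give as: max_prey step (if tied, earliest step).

Step 1: prey: 33+16-3=46; pred: 5+1-1=5
Step 2: prey: 46+23-4=65; pred: 5+2-1=6
Step 3: prey: 65+32-7=90; pred: 6+3-1=8
Step 4: prey: 90+45-14=121; pred: 8+7-1=14
Step 5: prey: 121+60-33=148; pred: 14+16-2=28
Step 6: prey: 148+74-82=140; pred: 28+41-5=64
Step 7: prey: 140+70-179=31; pred: 64+89-12=141
Step 8: prey: 31+15-87=0; pred: 141+43-28=156
Step 9: prey: 0+0-0=0; pred: 156+0-31=125
Step 10: prey: 0+0-0=0; pred: 125+0-25=100
Max prey = 148 at step 5

Answer: 148 5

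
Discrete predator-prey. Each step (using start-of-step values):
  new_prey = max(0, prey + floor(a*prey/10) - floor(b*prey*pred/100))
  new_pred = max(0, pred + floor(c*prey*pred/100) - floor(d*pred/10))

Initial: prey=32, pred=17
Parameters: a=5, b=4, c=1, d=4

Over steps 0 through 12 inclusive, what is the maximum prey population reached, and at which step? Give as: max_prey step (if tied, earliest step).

Answer: 75 12

Derivation:
Step 1: prey: 32+16-21=27; pred: 17+5-6=16
Step 2: prey: 27+13-17=23; pred: 16+4-6=14
Step 3: prey: 23+11-12=22; pred: 14+3-5=12
Step 4: prey: 22+11-10=23; pred: 12+2-4=10
Step 5: prey: 23+11-9=25; pred: 10+2-4=8
Step 6: prey: 25+12-8=29; pred: 8+2-3=7
Step 7: prey: 29+14-8=35; pred: 7+2-2=7
Step 8: prey: 35+17-9=43; pred: 7+2-2=7
Step 9: prey: 43+21-12=52; pred: 7+3-2=8
Step 10: prey: 52+26-16=62; pred: 8+4-3=9
Step 11: prey: 62+31-22=71; pred: 9+5-3=11
Step 12: prey: 71+35-31=75; pred: 11+7-4=14
Max prey = 75 at step 12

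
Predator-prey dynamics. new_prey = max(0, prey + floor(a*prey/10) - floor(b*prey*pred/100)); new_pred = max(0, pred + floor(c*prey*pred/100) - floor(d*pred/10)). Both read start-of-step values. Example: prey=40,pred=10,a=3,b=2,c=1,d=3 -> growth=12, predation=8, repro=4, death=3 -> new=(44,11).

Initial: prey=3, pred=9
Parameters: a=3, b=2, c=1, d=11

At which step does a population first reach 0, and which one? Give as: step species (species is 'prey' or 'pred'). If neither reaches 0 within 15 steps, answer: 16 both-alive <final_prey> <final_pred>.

Step 1: prey: 3+0-0=3; pred: 9+0-9=0
First extinction: pred at step 1

Answer: 1 pred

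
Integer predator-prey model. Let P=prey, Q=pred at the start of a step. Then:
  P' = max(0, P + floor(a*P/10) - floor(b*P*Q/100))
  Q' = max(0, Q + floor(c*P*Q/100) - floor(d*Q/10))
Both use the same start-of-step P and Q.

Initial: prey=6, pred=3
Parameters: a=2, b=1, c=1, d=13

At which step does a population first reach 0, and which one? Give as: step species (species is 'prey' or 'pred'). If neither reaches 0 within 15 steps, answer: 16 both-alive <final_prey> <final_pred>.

Answer: 1 pred

Derivation:
Step 1: prey: 6+1-0=7; pred: 3+0-3=0
First extinction: pred at step 1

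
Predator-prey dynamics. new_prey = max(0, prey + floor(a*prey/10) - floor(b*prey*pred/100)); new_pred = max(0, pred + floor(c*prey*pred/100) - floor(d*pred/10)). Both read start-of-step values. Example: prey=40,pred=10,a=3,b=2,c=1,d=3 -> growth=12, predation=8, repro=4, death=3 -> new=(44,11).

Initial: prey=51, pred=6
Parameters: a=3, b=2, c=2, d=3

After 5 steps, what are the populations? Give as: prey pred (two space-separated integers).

Step 1: prey: 51+15-6=60; pred: 6+6-1=11
Step 2: prey: 60+18-13=65; pred: 11+13-3=21
Step 3: prey: 65+19-27=57; pred: 21+27-6=42
Step 4: prey: 57+17-47=27; pred: 42+47-12=77
Step 5: prey: 27+8-41=0; pred: 77+41-23=95

Answer: 0 95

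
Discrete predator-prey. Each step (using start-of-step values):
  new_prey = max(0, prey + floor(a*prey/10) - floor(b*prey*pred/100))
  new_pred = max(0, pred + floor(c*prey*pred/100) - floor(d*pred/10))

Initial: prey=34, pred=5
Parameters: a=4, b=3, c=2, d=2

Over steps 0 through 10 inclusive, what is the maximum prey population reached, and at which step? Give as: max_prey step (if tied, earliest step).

Answer: 54 3

Derivation:
Step 1: prey: 34+13-5=42; pred: 5+3-1=7
Step 2: prey: 42+16-8=50; pred: 7+5-1=11
Step 3: prey: 50+20-16=54; pred: 11+11-2=20
Step 4: prey: 54+21-32=43; pred: 20+21-4=37
Step 5: prey: 43+17-47=13; pred: 37+31-7=61
Step 6: prey: 13+5-23=0; pred: 61+15-12=64
Step 7: prey: 0+0-0=0; pred: 64+0-12=52
Step 8: prey: 0+0-0=0; pred: 52+0-10=42
Step 9: prey: 0+0-0=0; pred: 42+0-8=34
Step 10: prey: 0+0-0=0; pred: 34+0-6=28
Max prey = 54 at step 3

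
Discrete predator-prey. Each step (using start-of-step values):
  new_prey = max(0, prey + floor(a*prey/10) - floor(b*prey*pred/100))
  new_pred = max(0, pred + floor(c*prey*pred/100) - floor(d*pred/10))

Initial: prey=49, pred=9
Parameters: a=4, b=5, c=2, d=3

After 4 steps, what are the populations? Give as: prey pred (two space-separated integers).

Answer: 0 25

Derivation:
Step 1: prey: 49+19-22=46; pred: 9+8-2=15
Step 2: prey: 46+18-34=30; pred: 15+13-4=24
Step 3: prey: 30+12-36=6; pred: 24+14-7=31
Step 4: prey: 6+2-9=0; pred: 31+3-9=25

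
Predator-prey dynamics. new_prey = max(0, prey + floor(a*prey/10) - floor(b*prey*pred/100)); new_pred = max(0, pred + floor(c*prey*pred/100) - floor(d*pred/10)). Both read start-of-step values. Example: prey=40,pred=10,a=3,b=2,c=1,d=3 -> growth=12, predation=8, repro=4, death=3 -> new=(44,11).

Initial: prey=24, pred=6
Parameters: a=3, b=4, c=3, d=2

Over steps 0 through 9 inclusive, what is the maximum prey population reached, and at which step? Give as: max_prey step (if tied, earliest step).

Step 1: prey: 24+7-5=26; pred: 6+4-1=9
Step 2: prey: 26+7-9=24; pred: 9+7-1=15
Step 3: prey: 24+7-14=17; pred: 15+10-3=22
Step 4: prey: 17+5-14=8; pred: 22+11-4=29
Step 5: prey: 8+2-9=1; pred: 29+6-5=30
Step 6: prey: 1+0-1=0; pred: 30+0-6=24
Step 7: prey: 0+0-0=0; pred: 24+0-4=20
Step 8: prey: 0+0-0=0; pred: 20+0-4=16
Step 9: prey: 0+0-0=0; pred: 16+0-3=13
Max prey = 26 at step 1

Answer: 26 1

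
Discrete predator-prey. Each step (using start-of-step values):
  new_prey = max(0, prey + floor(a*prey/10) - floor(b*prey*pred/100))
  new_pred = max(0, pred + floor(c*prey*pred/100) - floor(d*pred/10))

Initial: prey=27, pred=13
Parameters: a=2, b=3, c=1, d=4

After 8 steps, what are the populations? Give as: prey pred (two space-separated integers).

Answer: 23 2

Derivation:
Step 1: prey: 27+5-10=22; pred: 13+3-5=11
Step 2: prey: 22+4-7=19; pred: 11+2-4=9
Step 3: prey: 19+3-5=17; pred: 9+1-3=7
Step 4: prey: 17+3-3=17; pred: 7+1-2=6
Step 5: prey: 17+3-3=17; pred: 6+1-2=5
Step 6: prey: 17+3-2=18; pred: 5+0-2=3
Step 7: prey: 18+3-1=20; pred: 3+0-1=2
Step 8: prey: 20+4-1=23; pred: 2+0-0=2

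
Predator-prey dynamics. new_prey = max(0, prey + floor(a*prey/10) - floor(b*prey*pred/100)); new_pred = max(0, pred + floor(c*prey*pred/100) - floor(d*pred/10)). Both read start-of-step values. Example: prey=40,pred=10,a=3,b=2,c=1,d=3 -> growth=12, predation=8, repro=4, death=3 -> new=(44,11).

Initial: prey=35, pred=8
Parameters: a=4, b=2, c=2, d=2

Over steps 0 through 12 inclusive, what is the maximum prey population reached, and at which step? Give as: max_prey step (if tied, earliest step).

Answer: 51 2

Derivation:
Step 1: prey: 35+14-5=44; pred: 8+5-1=12
Step 2: prey: 44+17-10=51; pred: 12+10-2=20
Step 3: prey: 51+20-20=51; pred: 20+20-4=36
Step 4: prey: 51+20-36=35; pred: 36+36-7=65
Step 5: prey: 35+14-45=4; pred: 65+45-13=97
Step 6: prey: 4+1-7=0; pred: 97+7-19=85
Step 7: prey: 0+0-0=0; pred: 85+0-17=68
Step 8: prey: 0+0-0=0; pred: 68+0-13=55
Step 9: prey: 0+0-0=0; pred: 55+0-11=44
Step 10: prey: 0+0-0=0; pred: 44+0-8=36
Step 11: prey: 0+0-0=0; pred: 36+0-7=29
Step 12: prey: 0+0-0=0; pred: 29+0-5=24
Max prey = 51 at step 2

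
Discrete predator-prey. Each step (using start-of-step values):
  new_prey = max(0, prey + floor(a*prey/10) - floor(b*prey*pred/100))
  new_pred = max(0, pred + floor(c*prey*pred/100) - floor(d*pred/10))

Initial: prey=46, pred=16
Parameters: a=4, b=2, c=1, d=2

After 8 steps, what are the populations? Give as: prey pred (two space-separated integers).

Step 1: prey: 46+18-14=50; pred: 16+7-3=20
Step 2: prey: 50+20-20=50; pred: 20+10-4=26
Step 3: prey: 50+20-26=44; pred: 26+13-5=34
Step 4: prey: 44+17-29=32; pred: 34+14-6=42
Step 5: prey: 32+12-26=18; pred: 42+13-8=47
Step 6: prey: 18+7-16=9; pred: 47+8-9=46
Step 7: prey: 9+3-8=4; pred: 46+4-9=41
Step 8: prey: 4+1-3=2; pred: 41+1-8=34

Answer: 2 34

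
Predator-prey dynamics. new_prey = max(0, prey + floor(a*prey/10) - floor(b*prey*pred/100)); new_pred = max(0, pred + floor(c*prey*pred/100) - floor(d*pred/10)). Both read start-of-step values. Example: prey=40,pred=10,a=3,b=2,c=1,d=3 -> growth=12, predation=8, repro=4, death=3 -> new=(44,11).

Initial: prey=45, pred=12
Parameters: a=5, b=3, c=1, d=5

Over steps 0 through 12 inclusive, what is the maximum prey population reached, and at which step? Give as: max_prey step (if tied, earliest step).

Step 1: prey: 45+22-16=51; pred: 12+5-6=11
Step 2: prey: 51+25-16=60; pred: 11+5-5=11
Step 3: prey: 60+30-19=71; pred: 11+6-5=12
Step 4: prey: 71+35-25=81; pred: 12+8-6=14
Step 5: prey: 81+40-34=87; pred: 14+11-7=18
Step 6: prey: 87+43-46=84; pred: 18+15-9=24
Step 7: prey: 84+42-60=66; pred: 24+20-12=32
Step 8: prey: 66+33-63=36; pred: 32+21-16=37
Step 9: prey: 36+18-39=15; pred: 37+13-18=32
Step 10: prey: 15+7-14=8; pred: 32+4-16=20
Step 11: prey: 8+4-4=8; pred: 20+1-10=11
Step 12: prey: 8+4-2=10; pred: 11+0-5=6
Max prey = 87 at step 5

Answer: 87 5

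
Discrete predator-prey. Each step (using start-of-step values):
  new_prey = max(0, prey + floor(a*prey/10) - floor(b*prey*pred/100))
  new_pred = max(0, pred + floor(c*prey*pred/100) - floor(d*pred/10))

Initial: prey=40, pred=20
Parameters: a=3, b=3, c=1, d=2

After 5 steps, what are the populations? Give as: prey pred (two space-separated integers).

Step 1: prey: 40+12-24=28; pred: 20+8-4=24
Step 2: prey: 28+8-20=16; pred: 24+6-4=26
Step 3: prey: 16+4-12=8; pred: 26+4-5=25
Step 4: prey: 8+2-6=4; pred: 25+2-5=22
Step 5: prey: 4+1-2=3; pred: 22+0-4=18

Answer: 3 18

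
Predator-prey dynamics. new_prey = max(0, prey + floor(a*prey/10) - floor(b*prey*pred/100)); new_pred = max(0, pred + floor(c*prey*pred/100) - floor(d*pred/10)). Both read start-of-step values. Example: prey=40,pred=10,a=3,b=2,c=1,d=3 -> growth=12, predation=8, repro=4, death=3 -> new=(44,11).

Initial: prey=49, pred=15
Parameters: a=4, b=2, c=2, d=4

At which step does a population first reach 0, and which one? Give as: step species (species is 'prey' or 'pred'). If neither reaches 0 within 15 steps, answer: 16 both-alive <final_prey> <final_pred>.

Step 1: prey: 49+19-14=54; pred: 15+14-6=23
Step 2: prey: 54+21-24=51; pred: 23+24-9=38
Step 3: prey: 51+20-38=33; pred: 38+38-15=61
Step 4: prey: 33+13-40=6; pred: 61+40-24=77
Step 5: prey: 6+2-9=0; pred: 77+9-30=56
First extinction: prey at step 5

Answer: 5 prey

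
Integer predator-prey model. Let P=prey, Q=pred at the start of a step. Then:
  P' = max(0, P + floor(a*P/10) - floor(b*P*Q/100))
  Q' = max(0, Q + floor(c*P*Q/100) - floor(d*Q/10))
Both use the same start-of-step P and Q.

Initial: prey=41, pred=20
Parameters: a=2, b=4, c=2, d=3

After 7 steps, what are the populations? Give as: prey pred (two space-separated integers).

Answer: 0 7

Derivation:
Step 1: prey: 41+8-32=17; pred: 20+16-6=30
Step 2: prey: 17+3-20=0; pred: 30+10-9=31
Step 3: prey: 0+0-0=0; pred: 31+0-9=22
Step 4: prey: 0+0-0=0; pred: 22+0-6=16
Step 5: prey: 0+0-0=0; pred: 16+0-4=12
Step 6: prey: 0+0-0=0; pred: 12+0-3=9
Step 7: prey: 0+0-0=0; pred: 9+0-2=7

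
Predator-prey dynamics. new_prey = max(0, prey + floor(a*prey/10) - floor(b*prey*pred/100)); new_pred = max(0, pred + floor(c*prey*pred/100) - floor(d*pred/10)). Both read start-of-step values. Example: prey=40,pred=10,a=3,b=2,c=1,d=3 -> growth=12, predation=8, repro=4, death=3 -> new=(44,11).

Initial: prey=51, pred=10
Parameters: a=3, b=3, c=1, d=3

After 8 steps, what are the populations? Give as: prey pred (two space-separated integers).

Step 1: prey: 51+15-15=51; pred: 10+5-3=12
Step 2: prey: 51+15-18=48; pred: 12+6-3=15
Step 3: prey: 48+14-21=41; pred: 15+7-4=18
Step 4: prey: 41+12-22=31; pred: 18+7-5=20
Step 5: prey: 31+9-18=22; pred: 20+6-6=20
Step 6: prey: 22+6-13=15; pred: 20+4-6=18
Step 7: prey: 15+4-8=11; pred: 18+2-5=15
Step 8: prey: 11+3-4=10; pred: 15+1-4=12

Answer: 10 12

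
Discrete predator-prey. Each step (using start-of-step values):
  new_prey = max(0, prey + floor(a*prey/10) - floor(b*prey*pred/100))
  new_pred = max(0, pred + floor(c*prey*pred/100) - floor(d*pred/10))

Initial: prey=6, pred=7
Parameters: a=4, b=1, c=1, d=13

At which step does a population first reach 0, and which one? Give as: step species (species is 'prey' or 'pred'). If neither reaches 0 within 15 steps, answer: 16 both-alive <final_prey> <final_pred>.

Answer: 1 pred

Derivation:
Step 1: prey: 6+2-0=8; pred: 7+0-9=0
First extinction: pred at step 1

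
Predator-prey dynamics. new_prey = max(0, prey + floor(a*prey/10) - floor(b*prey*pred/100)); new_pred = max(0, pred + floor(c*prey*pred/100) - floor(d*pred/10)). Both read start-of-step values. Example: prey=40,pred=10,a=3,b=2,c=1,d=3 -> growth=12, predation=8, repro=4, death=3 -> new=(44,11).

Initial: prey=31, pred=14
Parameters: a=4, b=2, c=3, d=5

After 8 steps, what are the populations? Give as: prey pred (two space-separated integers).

Step 1: prey: 31+12-8=35; pred: 14+13-7=20
Step 2: prey: 35+14-14=35; pred: 20+21-10=31
Step 3: prey: 35+14-21=28; pred: 31+32-15=48
Step 4: prey: 28+11-26=13; pred: 48+40-24=64
Step 5: prey: 13+5-16=2; pred: 64+24-32=56
Step 6: prey: 2+0-2=0; pred: 56+3-28=31
Step 7: prey: 0+0-0=0; pred: 31+0-15=16
Step 8: prey: 0+0-0=0; pred: 16+0-8=8

Answer: 0 8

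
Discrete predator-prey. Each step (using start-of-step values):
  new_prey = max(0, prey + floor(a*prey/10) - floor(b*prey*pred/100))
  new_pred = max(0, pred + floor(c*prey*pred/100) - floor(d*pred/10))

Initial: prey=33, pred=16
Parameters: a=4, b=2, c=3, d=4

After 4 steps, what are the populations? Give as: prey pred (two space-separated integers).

Step 1: prey: 33+13-10=36; pred: 16+15-6=25
Step 2: prey: 36+14-18=32; pred: 25+27-10=42
Step 3: prey: 32+12-26=18; pred: 42+40-16=66
Step 4: prey: 18+7-23=2; pred: 66+35-26=75

Answer: 2 75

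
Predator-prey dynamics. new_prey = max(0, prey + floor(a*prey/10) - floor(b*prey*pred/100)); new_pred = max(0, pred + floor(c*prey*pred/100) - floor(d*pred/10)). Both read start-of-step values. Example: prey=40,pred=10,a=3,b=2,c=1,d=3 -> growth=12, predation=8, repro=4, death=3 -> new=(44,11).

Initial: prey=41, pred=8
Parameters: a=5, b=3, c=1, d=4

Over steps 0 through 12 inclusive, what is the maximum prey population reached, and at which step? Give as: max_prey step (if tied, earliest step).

Step 1: prey: 41+20-9=52; pred: 8+3-3=8
Step 2: prey: 52+26-12=66; pred: 8+4-3=9
Step 3: prey: 66+33-17=82; pred: 9+5-3=11
Step 4: prey: 82+41-27=96; pred: 11+9-4=16
Step 5: prey: 96+48-46=98; pred: 16+15-6=25
Step 6: prey: 98+49-73=74; pred: 25+24-10=39
Step 7: prey: 74+37-86=25; pred: 39+28-15=52
Step 8: prey: 25+12-39=0; pred: 52+13-20=45
Step 9: prey: 0+0-0=0; pred: 45+0-18=27
Step 10: prey: 0+0-0=0; pred: 27+0-10=17
Step 11: prey: 0+0-0=0; pred: 17+0-6=11
Step 12: prey: 0+0-0=0; pred: 11+0-4=7
Max prey = 98 at step 5

Answer: 98 5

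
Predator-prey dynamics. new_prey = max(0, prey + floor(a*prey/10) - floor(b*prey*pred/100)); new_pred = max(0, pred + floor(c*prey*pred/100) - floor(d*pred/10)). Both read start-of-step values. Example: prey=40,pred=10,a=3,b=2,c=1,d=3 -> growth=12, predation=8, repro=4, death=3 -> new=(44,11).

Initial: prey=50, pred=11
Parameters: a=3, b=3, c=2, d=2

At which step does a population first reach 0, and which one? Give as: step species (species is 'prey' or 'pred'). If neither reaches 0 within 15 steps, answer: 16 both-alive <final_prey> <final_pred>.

Answer: 4 prey

Derivation:
Step 1: prey: 50+15-16=49; pred: 11+11-2=20
Step 2: prey: 49+14-29=34; pred: 20+19-4=35
Step 3: prey: 34+10-35=9; pred: 35+23-7=51
Step 4: prey: 9+2-13=0; pred: 51+9-10=50
First extinction: prey at step 4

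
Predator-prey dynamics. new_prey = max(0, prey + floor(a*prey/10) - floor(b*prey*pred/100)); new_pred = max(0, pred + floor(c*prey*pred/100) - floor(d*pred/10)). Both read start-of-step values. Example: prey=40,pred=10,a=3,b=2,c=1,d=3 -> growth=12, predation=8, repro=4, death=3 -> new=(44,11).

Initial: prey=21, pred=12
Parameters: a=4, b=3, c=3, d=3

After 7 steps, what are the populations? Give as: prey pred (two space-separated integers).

Answer: 1 19

Derivation:
Step 1: prey: 21+8-7=22; pred: 12+7-3=16
Step 2: prey: 22+8-10=20; pred: 16+10-4=22
Step 3: prey: 20+8-13=15; pred: 22+13-6=29
Step 4: prey: 15+6-13=8; pred: 29+13-8=34
Step 5: prey: 8+3-8=3; pred: 34+8-10=32
Step 6: prey: 3+1-2=2; pred: 32+2-9=25
Step 7: prey: 2+0-1=1; pred: 25+1-7=19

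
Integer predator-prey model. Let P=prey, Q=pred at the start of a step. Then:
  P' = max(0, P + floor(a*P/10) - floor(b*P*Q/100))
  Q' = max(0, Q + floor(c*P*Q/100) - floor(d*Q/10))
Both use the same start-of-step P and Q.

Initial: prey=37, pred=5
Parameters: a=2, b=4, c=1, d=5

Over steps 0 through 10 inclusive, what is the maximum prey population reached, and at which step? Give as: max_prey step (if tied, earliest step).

Answer: 72 10

Derivation:
Step 1: prey: 37+7-7=37; pred: 5+1-2=4
Step 2: prey: 37+7-5=39; pred: 4+1-2=3
Step 3: prey: 39+7-4=42; pred: 3+1-1=3
Step 4: prey: 42+8-5=45; pred: 3+1-1=3
Step 5: prey: 45+9-5=49; pred: 3+1-1=3
Step 6: prey: 49+9-5=53; pred: 3+1-1=3
Step 7: prey: 53+10-6=57; pred: 3+1-1=3
Step 8: prey: 57+11-6=62; pred: 3+1-1=3
Step 9: prey: 62+12-7=67; pred: 3+1-1=3
Step 10: prey: 67+13-8=72; pred: 3+2-1=4
Max prey = 72 at step 10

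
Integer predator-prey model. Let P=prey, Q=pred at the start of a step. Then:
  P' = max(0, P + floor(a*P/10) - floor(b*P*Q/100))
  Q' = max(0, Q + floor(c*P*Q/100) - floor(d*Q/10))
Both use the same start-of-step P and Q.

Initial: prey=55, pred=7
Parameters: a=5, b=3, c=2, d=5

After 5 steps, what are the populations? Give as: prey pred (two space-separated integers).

Step 1: prey: 55+27-11=71; pred: 7+7-3=11
Step 2: prey: 71+35-23=83; pred: 11+15-5=21
Step 3: prey: 83+41-52=72; pred: 21+34-10=45
Step 4: prey: 72+36-97=11; pred: 45+64-22=87
Step 5: prey: 11+5-28=0; pred: 87+19-43=63

Answer: 0 63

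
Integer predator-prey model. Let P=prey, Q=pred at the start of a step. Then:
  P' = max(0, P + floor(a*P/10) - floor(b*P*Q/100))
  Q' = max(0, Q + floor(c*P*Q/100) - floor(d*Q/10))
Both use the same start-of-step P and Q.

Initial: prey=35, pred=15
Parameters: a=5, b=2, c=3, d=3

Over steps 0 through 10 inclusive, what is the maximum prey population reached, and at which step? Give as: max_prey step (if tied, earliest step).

Step 1: prey: 35+17-10=42; pred: 15+15-4=26
Step 2: prey: 42+21-21=42; pred: 26+32-7=51
Step 3: prey: 42+21-42=21; pred: 51+64-15=100
Step 4: prey: 21+10-42=0; pred: 100+63-30=133
Step 5: prey: 0+0-0=0; pred: 133+0-39=94
Step 6: prey: 0+0-0=0; pred: 94+0-28=66
Step 7: prey: 0+0-0=0; pred: 66+0-19=47
Step 8: prey: 0+0-0=0; pred: 47+0-14=33
Step 9: prey: 0+0-0=0; pred: 33+0-9=24
Step 10: prey: 0+0-0=0; pred: 24+0-7=17
Max prey = 42 at step 1

Answer: 42 1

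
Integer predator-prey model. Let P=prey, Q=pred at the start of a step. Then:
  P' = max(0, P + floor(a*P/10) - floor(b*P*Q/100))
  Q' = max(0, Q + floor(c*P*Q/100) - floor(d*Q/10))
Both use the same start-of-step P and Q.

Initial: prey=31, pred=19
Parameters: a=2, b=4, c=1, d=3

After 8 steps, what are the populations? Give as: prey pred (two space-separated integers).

Answer: 2 3

Derivation:
Step 1: prey: 31+6-23=14; pred: 19+5-5=19
Step 2: prey: 14+2-10=6; pred: 19+2-5=16
Step 3: prey: 6+1-3=4; pred: 16+0-4=12
Step 4: prey: 4+0-1=3; pred: 12+0-3=9
Step 5: prey: 3+0-1=2; pred: 9+0-2=7
Step 6: prey: 2+0-0=2; pred: 7+0-2=5
Step 7: prey: 2+0-0=2; pred: 5+0-1=4
Step 8: prey: 2+0-0=2; pred: 4+0-1=3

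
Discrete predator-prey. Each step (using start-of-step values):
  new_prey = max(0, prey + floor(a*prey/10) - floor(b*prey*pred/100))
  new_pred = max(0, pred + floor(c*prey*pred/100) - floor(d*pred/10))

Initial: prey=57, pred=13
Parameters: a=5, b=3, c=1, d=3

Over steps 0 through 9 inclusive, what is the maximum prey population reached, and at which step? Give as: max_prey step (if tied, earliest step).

Step 1: prey: 57+28-22=63; pred: 13+7-3=17
Step 2: prey: 63+31-32=62; pred: 17+10-5=22
Step 3: prey: 62+31-40=53; pred: 22+13-6=29
Step 4: prey: 53+26-46=33; pred: 29+15-8=36
Step 5: prey: 33+16-35=14; pred: 36+11-10=37
Step 6: prey: 14+7-15=6; pred: 37+5-11=31
Step 7: prey: 6+3-5=4; pred: 31+1-9=23
Step 8: prey: 4+2-2=4; pred: 23+0-6=17
Step 9: prey: 4+2-2=4; pred: 17+0-5=12
Max prey = 63 at step 1

Answer: 63 1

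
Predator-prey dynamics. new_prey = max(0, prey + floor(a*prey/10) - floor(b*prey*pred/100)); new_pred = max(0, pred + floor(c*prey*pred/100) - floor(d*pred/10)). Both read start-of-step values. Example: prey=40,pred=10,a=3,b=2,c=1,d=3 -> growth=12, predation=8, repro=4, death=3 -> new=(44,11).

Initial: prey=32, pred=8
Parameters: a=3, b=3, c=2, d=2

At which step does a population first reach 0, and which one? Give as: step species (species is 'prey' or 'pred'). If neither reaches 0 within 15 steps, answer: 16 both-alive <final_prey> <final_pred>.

Answer: 16 both-alive 1 6

Derivation:
Step 1: prey: 32+9-7=34; pred: 8+5-1=12
Step 2: prey: 34+10-12=32; pred: 12+8-2=18
Step 3: prey: 32+9-17=24; pred: 18+11-3=26
Step 4: prey: 24+7-18=13; pred: 26+12-5=33
Step 5: prey: 13+3-12=4; pred: 33+8-6=35
Step 6: prey: 4+1-4=1; pred: 35+2-7=30
Step 7: prey: 1+0-0=1; pred: 30+0-6=24
Step 8: prey: 1+0-0=1; pred: 24+0-4=20
Step 9: prey: 1+0-0=1; pred: 20+0-4=16
Step 10: prey: 1+0-0=1; pred: 16+0-3=13
Step 11: prey: 1+0-0=1; pred: 13+0-2=11
Step 12: prey: 1+0-0=1; pred: 11+0-2=9
Step 13: prey: 1+0-0=1; pred: 9+0-1=8
Step 14: prey: 1+0-0=1; pred: 8+0-1=7
Step 15: prey: 1+0-0=1; pred: 7+0-1=6
No extinction within 15 steps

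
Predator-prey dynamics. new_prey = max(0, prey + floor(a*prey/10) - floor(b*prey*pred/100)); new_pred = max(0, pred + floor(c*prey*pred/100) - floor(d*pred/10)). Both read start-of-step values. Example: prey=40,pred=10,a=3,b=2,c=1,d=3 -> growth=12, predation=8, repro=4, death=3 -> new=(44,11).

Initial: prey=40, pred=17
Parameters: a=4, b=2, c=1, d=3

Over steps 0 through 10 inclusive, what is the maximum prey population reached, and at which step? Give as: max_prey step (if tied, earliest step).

Step 1: prey: 40+16-13=43; pred: 17+6-5=18
Step 2: prey: 43+17-15=45; pred: 18+7-5=20
Step 3: prey: 45+18-18=45; pred: 20+9-6=23
Step 4: prey: 45+18-20=43; pred: 23+10-6=27
Step 5: prey: 43+17-23=37; pred: 27+11-8=30
Step 6: prey: 37+14-22=29; pred: 30+11-9=32
Step 7: prey: 29+11-18=22; pred: 32+9-9=32
Step 8: prey: 22+8-14=16; pred: 32+7-9=30
Step 9: prey: 16+6-9=13; pred: 30+4-9=25
Step 10: prey: 13+5-6=12; pred: 25+3-7=21
Max prey = 45 at step 2

Answer: 45 2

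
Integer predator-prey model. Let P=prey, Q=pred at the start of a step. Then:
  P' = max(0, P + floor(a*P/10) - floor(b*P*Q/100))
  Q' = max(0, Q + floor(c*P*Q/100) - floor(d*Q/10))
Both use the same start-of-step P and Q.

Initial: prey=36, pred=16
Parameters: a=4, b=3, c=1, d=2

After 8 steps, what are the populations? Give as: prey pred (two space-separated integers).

Answer: 10 14

Derivation:
Step 1: prey: 36+14-17=33; pred: 16+5-3=18
Step 2: prey: 33+13-17=29; pred: 18+5-3=20
Step 3: prey: 29+11-17=23; pred: 20+5-4=21
Step 4: prey: 23+9-14=18; pred: 21+4-4=21
Step 5: prey: 18+7-11=14; pred: 21+3-4=20
Step 6: prey: 14+5-8=11; pred: 20+2-4=18
Step 7: prey: 11+4-5=10; pred: 18+1-3=16
Step 8: prey: 10+4-4=10; pred: 16+1-3=14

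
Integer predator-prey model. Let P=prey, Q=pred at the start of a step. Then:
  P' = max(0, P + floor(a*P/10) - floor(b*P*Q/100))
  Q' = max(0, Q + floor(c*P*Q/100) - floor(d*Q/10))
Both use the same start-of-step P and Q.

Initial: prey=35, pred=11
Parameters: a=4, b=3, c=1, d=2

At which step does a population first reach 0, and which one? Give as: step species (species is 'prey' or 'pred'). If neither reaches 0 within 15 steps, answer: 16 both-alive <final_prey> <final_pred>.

Step 1: prey: 35+14-11=38; pred: 11+3-2=12
Step 2: prey: 38+15-13=40; pred: 12+4-2=14
Step 3: prey: 40+16-16=40; pred: 14+5-2=17
Step 4: prey: 40+16-20=36; pred: 17+6-3=20
Step 5: prey: 36+14-21=29; pred: 20+7-4=23
Step 6: prey: 29+11-20=20; pred: 23+6-4=25
Step 7: prey: 20+8-15=13; pred: 25+5-5=25
Step 8: prey: 13+5-9=9; pred: 25+3-5=23
Step 9: prey: 9+3-6=6; pred: 23+2-4=21
Step 10: prey: 6+2-3=5; pred: 21+1-4=18
Step 11: prey: 5+2-2=5; pred: 18+0-3=15
Step 12: prey: 5+2-2=5; pred: 15+0-3=12
Step 13: prey: 5+2-1=6; pred: 12+0-2=10
Step 14: prey: 6+2-1=7; pred: 10+0-2=8
Step 15: prey: 7+2-1=8; pred: 8+0-1=7
No extinction within 15 steps

Answer: 16 both-alive 8 7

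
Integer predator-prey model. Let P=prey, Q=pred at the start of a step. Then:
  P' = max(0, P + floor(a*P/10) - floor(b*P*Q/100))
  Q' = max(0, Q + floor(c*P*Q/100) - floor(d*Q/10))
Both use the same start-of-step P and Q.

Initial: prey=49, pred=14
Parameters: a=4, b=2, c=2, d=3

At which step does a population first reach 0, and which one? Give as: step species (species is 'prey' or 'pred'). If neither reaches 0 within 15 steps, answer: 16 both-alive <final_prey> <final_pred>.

Answer: 4 prey

Derivation:
Step 1: prey: 49+19-13=55; pred: 14+13-4=23
Step 2: prey: 55+22-25=52; pred: 23+25-6=42
Step 3: prey: 52+20-43=29; pred: 42+43-12=73
Step 4: prey: 29+11-42=0; pred: 73+42-21=94
First extinction: prey at step 4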